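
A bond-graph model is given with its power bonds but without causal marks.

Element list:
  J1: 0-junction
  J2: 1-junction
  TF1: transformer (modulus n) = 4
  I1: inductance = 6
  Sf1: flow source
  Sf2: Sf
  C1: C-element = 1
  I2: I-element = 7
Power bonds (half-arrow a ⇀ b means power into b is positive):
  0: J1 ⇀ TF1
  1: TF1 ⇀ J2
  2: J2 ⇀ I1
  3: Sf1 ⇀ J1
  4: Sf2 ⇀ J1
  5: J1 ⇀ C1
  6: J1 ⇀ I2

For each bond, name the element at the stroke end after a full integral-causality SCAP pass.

b3 stroke at Sf1  (Sf1 (Sf) sets flow on bond)
b4 stroke at Sf2  (Sf2 (Sf) sets flow on bond)
b2 stroke at I1  (prefer integral on I1)
b1 stroke at J2  (J2 flow already set via bond 2)
b0 stroke at TF1  (TF1 one-in-one-out from 1)
b5 stroke at J1  (C1 integral (e out))
b6 stroke at I2  (J1 effort already set via bond 5)

#0 stroke at TF1
#1 stroke at J2
#2 stroke at I1
#3 stroke at Sf1
#4 stroke at Sf2
#5 stroke at J1
#6 stroke at I2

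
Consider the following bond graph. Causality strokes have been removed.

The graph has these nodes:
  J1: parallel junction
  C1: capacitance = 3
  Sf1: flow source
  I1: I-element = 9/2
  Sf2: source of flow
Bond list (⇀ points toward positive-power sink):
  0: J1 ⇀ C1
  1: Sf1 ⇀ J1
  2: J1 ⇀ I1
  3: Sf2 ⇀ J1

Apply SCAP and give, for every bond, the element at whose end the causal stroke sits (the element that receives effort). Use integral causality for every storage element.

b1 |Sf1  (source Sf1 imposes f)
b3 |Sf2  (Sf2: flow source, stroke at near end)
b0 |J1  (prefer integral on C1)
b2 |I1  (0-jn J1 has e-setter on 0)

b0 stroke→J1
b1 stroke→Sf1
b2 stroke→I1
b3 stroke→Sf2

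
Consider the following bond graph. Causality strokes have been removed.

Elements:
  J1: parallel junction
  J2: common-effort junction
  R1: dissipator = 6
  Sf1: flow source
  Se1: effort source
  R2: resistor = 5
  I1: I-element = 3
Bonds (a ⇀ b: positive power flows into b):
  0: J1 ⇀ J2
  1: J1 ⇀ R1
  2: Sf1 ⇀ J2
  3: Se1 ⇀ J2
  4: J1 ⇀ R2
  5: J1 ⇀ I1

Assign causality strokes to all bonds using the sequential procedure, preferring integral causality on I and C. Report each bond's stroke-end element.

bond 2 stroke at Sf1  (source Sf1 imposes f)
bond 3 stroke at J2  (Se1 (Se) sets effort on bond)
bond 0 stroke at J1  (J2 effort already set via bond 3)
bond 1 stroke at R1  (J1 effort already set via bond 0)
bond 4 stroke at R2  (common-e at J1 fixed by 0)
bond 5 stroke at I1  (common-e at J1 fixed by 0)

β0 |J1
β1 |R1
β2 |Sf1
β3 |J2
β4 |R2
β5 |I1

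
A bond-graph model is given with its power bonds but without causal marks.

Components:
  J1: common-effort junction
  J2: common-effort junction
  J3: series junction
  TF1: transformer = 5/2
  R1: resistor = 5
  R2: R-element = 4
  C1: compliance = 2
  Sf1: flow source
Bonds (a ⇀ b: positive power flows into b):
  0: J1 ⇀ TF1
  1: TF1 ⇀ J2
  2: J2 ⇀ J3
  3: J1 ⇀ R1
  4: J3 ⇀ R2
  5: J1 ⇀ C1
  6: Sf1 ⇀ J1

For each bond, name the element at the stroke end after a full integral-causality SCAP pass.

b6 stroke at Sf1  (Sf1 fixes flow; stroke at Sf1)
b5 stroke at J1  (C1 integral (e out))
b0 stroke at TF1  (J1: bond 5 brought effort, rest push out)
b3 stroke at R1  (J1: bond 5 brought effort, rest push out)
b1 stroke at J2  (TF TF1: opposite of bond 0)
b2 stroke at J3  (J2: bond 1 brought effort, rest push out)
b4 stroke at R2  (closing 1-jn rule on J3)

#0 →TF1
#1 →J2
#2 →J3
#3 →R1
#4 →R2
#5 →J1
#6 →Sf1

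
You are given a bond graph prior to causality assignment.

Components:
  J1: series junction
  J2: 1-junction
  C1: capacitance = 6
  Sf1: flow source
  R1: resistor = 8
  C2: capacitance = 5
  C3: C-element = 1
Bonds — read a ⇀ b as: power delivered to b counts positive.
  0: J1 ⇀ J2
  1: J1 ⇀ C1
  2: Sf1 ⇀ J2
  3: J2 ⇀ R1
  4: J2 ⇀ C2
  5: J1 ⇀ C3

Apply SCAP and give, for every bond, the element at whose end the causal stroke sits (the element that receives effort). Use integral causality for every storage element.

b2 |Sf1  (Sf1: flow source, stroke at near end)
b0 |J2  (common-f at J2 fixed by 2)
b3 |J2  (common-f at J2 fixed by 2)
b4 |J2  (J2 flow already set via bond 2)
b1 |J1  (J1: bond 0 brought flow, rest push out)
b5 |J1  (common-f at J1 fixed by 0)

bond 0 stroke at J2
bond 1 stroke at J1
bond 2 stroke at Sf1
bond 3 stroke at J2
bond 4 stroke at J2
bond 5 stroke at J1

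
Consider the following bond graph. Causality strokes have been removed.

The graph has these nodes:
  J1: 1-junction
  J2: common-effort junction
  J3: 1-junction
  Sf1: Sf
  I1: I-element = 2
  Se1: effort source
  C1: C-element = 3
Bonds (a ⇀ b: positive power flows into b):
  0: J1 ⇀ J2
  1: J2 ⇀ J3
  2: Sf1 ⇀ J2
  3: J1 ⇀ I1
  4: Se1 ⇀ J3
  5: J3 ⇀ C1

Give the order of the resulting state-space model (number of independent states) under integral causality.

b2 →Sf1  (Sf1: flow source, stroke at near end)
b4 →J3  (source Se1 imposes e)
b3 →I1  (I1 outputs flow p/I1)
b0 →J1  (1-jn J1 has f-setter on 3)
b1 →J2  (only one effort-in slot at J2)
b5 →J3  (1-jn J3 has f-setter on 1)

2  (C1, I1 all integral)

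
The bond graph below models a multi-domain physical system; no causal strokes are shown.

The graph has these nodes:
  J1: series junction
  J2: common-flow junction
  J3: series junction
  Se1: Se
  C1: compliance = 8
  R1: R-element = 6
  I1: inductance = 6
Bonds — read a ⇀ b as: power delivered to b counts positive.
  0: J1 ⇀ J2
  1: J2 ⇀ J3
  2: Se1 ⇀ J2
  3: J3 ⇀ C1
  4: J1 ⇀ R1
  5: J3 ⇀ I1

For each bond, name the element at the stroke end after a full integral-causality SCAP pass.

β2 stroke at J2  (source Se1 imposes e)
β3 stroke at J3  (C1: C, integral causality)
β5 stroke at I1  (I1 outputs flow p/I1)
β1 stroke at J3  (common-f at J3 fixed by 5)
β0 stroke at J2  (J2: bond 1 brought flow, rest push out)
β4 stroke at J1  (1-jn J1 has f-setter on 0)

b0 stroke→J2
b1 stroke→J3
b2 stroke→J2
b3 stroke→J3
b4 stroke→J1
b5 stroke→I1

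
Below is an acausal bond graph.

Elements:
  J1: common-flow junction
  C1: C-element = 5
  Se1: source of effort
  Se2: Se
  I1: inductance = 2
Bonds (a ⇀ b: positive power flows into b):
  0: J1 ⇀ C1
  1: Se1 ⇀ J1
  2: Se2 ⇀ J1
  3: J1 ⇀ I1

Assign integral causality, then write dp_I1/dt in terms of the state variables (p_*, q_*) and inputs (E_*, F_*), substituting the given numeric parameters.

dp_I1/dt = E_Se1 + E_Se2 - q_C1/5

b1 stroke→J1  (Se1: effort source, stroke at far end)
b2 stroke→J1  (source Se2 imposes e)
b0 stroke→J1  (prefer integral on C1)
b3 stroke→I1  (only one flow-in slot at J1)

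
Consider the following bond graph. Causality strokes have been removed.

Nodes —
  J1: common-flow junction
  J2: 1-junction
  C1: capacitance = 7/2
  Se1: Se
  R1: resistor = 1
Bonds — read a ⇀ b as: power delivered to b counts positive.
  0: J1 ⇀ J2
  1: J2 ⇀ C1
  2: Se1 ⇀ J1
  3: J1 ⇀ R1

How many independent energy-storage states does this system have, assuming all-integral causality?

#2 |J1  (Se1 fixes effort; stroke away)
#1 |J2  (C1: C, integral causality)
#0 |J1  (J2 needs exactly one f-in)
#3 |R1  (J1 needs exactly one f-in)

1  (C1 all integral)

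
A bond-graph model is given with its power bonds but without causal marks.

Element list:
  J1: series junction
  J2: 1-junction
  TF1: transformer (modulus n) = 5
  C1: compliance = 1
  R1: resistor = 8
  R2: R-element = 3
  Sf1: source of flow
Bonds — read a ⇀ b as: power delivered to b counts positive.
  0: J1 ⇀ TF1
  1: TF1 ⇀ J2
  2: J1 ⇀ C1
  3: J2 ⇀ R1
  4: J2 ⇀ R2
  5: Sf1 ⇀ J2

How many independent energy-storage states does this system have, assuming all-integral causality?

β5 |Sf1  (Sf1 (Sf) sets flow on bond)
β1 |J2  (common-f at J2 fixed by 5)
β3 |J2  (1-jn J2 has f-setter on 5)
β4 |J2  (common-f at J2 fixed by 5)
β0 |TF1  (TF1 one-in-one-out from 1)
β2 |J1  (common-f at J1 fixed by 0)

1  (C1 all integral)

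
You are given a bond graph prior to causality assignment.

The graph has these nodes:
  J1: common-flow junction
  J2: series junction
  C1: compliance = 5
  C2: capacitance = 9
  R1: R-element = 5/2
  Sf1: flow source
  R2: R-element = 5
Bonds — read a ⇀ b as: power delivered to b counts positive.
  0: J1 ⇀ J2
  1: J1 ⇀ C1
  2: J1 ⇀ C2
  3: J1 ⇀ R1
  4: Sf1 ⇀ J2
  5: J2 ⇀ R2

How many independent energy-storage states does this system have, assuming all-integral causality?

bond 4 stroke at Sf1  (Sf1 fixes flow; stroke at Sf1)
bond 0 stroke at J2  (J2 flow already set via bond 4)
bond 5 stroke at J2  (J2: bond 4 brought flow, rest push out)
bond 1 stroke at J1  (1-jn J1 has f-setter on 0)
bond 2 stroke at J1  (J1 flow already set via bond 0)
bond 3 stroke at J1  (J1: bond 0 brought flow, rest push out)

2  (C1, C2 all integral)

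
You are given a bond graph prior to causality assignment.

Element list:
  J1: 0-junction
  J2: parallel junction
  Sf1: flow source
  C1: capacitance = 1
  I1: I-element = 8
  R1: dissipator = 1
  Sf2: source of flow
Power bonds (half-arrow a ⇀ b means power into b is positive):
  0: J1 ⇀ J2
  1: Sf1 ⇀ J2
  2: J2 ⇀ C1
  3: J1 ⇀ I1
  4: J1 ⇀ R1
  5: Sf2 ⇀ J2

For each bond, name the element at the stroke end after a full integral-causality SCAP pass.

bond 1 stroke at Sf1  (source Sf1 imposes f)
bond 5 stroke at Sf2  (Sf2 (Sf) sets flow on bond)
bond 2 stroke at J2  (C1 outputs effort q/C1)
bond 0 stroke at J1  (0-jn J2 has e-setter on 2)
bond 3 stroke at I1  (0-jn J1 has e-setter on 0)
bond 4 stroke at R1  (J1: bond 0 brought effort, rest push out)

#0 →J1
#1 →Sf1
#2 →J2
#3 →I1
#4 →R1
#5 →Sf2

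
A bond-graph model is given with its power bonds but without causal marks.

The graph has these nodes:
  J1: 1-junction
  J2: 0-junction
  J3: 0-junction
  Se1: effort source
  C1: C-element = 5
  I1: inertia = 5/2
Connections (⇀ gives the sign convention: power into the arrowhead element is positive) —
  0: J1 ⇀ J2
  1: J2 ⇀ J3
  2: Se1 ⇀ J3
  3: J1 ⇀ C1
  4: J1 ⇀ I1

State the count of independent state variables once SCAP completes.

β2 →J3  (source Se1 imposes e)
β1 →J2  (J3 effort already set via bond 2)
β0 →J1  (J2 effort already set via bond 1)
β3 →J1  (C1 outputs effort q/C1)
β4 →I1  (J1: last free bond brings flow in)

2  (C1, I1 all integral)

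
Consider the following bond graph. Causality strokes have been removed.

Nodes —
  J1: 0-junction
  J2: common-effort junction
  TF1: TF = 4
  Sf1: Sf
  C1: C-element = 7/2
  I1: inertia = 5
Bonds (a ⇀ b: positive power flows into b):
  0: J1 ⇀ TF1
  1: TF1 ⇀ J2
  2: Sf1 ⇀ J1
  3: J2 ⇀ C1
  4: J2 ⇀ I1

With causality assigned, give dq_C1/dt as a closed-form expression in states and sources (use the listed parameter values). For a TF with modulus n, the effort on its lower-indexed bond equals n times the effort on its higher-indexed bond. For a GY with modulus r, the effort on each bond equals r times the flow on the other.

β2 |Sf1  (Sf1 fixes flow; stroke at Sf1)
β0 |J1  (J1 needs exactly one e-in)
β1 |TF1  (TF1: transformer flips bond 0)
β3 |J2  (C1 outputs effort q/C1)
β4 |I1  (J2 effort already set via bond 3)

dq_C1/dt = 4*F_Sf1 - p_I1/5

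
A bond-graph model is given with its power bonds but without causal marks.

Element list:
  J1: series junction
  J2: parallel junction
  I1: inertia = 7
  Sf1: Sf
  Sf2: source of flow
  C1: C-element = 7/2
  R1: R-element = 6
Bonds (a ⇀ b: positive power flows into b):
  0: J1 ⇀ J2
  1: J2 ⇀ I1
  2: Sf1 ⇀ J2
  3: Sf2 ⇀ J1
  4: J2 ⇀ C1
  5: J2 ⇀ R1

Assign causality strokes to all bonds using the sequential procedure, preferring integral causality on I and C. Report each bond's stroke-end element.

bond 0 |J1
bond 1 |I1
bond 2 |Sf1
bond 3 |Sf2
bond 4 |J2
bond 5 |R1

bond 2 |Sf1  (source Sf1 imposes f)
bond 3 |Sf2  (Sf2: flow source, stroke at near end)
bond 0 |J1  (J1 flow already set via bond 3)
bond 1 |I1  (prefer integral on I1)
bond 4 |J2  (C1: C, integral causality)
bond 5 |R1  (common-e at J2 fixed by 4)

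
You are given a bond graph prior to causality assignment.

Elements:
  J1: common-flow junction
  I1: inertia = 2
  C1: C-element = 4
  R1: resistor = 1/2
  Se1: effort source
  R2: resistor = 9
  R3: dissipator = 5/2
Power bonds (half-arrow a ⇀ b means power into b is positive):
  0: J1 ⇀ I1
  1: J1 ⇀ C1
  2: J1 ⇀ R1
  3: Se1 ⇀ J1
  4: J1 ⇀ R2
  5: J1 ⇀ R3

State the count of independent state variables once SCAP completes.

2  (C1, I1 all integral)

#3 stroke at J1  (Se1: effort source, stroke at far end)
#0 stroke at I1  (I1: I, integral causality)
#1 stroke at J1  (1-jn J1 has f-setter on 0)
#2 stroke at J1  (J1 flow already set via bond 0)
#4 stroke at J1  (1-jn J1 has f-setter on 0)
#5 stroke at J1  (J1 flow already set via bond 0)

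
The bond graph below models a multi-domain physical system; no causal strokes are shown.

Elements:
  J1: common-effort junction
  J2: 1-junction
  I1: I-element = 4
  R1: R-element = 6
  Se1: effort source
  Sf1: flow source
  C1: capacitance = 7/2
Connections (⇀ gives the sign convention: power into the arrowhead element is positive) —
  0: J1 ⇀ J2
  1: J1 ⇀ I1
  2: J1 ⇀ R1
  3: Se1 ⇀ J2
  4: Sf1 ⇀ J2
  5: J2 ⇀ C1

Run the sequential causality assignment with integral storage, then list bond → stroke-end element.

#3 stroke at J2  (Se1 (Se) sets effort on bond)
#4 stroke at Sf1  (Sf1 (Sf) sets flow on bond)
#0 stroke at J2  (J2: bond 4 brought flow, rest push out)
#5 stroke at J2  (J2: bond 4 brought flow, rest push out)
#1 stroke at I1  (prefer integral on I1)
#2 stroke at J1  (only one effort-in slot at J1)

bond 0 stroke at J2
bond 1 stroke at I1
bond 2 stroke at J1
bond 3 stroke at J2
bond 4 stroke at Sf1
bond 5 stroke at J2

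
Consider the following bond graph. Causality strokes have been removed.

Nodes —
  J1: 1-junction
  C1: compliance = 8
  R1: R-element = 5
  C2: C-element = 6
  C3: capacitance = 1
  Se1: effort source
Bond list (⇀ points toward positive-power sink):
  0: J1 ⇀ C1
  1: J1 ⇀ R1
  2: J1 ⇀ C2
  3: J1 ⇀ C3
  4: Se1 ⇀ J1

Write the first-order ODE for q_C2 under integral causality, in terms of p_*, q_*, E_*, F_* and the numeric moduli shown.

β4 stroke→J1  (Se1 fixes effort; stroke away)
β0 stroke→J1  (prefer integral on C1)
β2 stroke→J1  (C2 outputs effort q/C2)
β3 stroke→J1  (prefer integral on C3)
β1 stroke→R1  (closing 1-jn rule on J1)

dq_C2/dt = E_Se1/5 - q_C1/40 - q_C2/30 - q_C3/5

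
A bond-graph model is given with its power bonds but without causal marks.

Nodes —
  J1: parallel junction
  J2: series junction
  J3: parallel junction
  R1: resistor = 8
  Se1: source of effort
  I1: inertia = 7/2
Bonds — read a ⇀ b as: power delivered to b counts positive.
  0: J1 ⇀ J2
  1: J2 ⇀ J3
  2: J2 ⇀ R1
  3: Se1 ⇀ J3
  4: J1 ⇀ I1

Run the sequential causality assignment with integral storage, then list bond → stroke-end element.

b3 |J3  (Se1 fixes effort; stroke away)
b1 |J2  (J3: bond 3 brought effort, rest push out)
b4 |I1  (I1 integral (f out))
b0 |J1  (only one effort-in slot at J1)
b2 |J2  (J2: bond 0 brought flow, rest push out)

β0 →J1
β1 →J2
β2 →J2
β3 →J3
β4 →I1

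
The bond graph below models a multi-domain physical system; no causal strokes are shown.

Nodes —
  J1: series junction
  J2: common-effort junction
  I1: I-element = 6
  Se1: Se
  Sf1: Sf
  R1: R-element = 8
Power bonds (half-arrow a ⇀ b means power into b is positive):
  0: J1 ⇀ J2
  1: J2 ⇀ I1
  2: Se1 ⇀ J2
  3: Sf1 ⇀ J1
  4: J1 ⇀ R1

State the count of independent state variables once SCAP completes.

#2 stroke→J2  (Se1 (Se) sets effort on bond)
#3 stroke→Sf1  (Sf1 fixes flow; stroke at Sf1)
#0 stroke→J1  (J1 flow already set via bond 3)
#4 stroke→J1  (common-f at J1 fixed by 3)
#1 stroke→I1  (J2 effort already set via bond 2)

1  (I1 all integral)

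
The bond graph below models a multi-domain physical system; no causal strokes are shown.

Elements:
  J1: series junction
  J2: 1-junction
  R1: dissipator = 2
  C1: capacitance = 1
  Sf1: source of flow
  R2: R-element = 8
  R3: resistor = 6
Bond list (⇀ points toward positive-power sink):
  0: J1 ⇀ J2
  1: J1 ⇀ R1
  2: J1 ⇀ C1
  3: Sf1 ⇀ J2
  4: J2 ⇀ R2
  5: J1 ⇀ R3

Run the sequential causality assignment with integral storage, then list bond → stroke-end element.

b0 stroke at J2
b1 stroke at J1
b2 stroke at J1
b3 stroke at Sf1
b4 stroke at J2
b5 stroke at J1

bond 3 →Sf1  (source Sf1 imposes f)
bond 0 →J2  (common-f at J2 fixed by 3)
bond 4 →J2  (common-f at J2 fixed by 3)
bond 1 →J1  (1-jn J1 has f-setter on 0)
bond 2 →J1  (common-f at J1 fixed by 0)
bond 5 →J1  (common-f at J1 fixed by 0)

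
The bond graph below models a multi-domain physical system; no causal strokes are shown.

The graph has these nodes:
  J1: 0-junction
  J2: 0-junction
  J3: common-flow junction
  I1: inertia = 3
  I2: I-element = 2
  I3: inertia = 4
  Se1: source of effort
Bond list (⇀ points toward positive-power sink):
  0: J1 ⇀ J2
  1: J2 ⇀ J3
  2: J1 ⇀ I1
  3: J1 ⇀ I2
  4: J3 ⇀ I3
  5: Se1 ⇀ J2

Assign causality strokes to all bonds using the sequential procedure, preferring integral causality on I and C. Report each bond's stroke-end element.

b5 stroke→J2  (Se1: effort source, stroke at far end)
b0 stroke→J1  (J2 effort already set via bond 5)
b1 stroke→J3  (common-e at J2 fixed by 5)
b4 stroke→I3  (J3: last free bond brings flow in)
b2 stroke→I1  (common-e at J1 fixed by 0)
b3 stroke→I2  (J1: bond 0 brought effort, rest push out)

b0 stroke at J1
b1 stroke at J3
b2 stroke at I1
b3 stroke at I2
b4 stroke at I3
b5 stroke at J2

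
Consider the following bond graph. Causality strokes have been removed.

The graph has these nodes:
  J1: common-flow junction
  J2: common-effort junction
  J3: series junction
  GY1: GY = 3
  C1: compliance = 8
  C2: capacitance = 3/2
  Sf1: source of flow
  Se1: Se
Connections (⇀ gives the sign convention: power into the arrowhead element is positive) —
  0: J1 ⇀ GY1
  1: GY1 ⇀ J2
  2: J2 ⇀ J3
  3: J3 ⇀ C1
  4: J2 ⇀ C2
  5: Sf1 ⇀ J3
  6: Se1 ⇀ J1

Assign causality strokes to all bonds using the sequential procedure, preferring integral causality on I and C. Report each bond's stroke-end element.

bond 5 |Sf1  (Sf1 fixes flow; stroke at Sf1)
bond 6 |J1  (Se1 (Se) sets effort on bond)
bond 0 |GY1  (J1 needs exactly one f-in)
bond 2 |J3  (1-jn J3 has f-setter on 5)
bond 3 |J3  (1-jn J3 has f-setter on 5)
bond 1 |GY1  (GY1: gyrator matches bond 0)
bond 4 |J2  (J2: last free bond brings effort in)

β0 |GY1
β1 |GY1
β2 |J3
β3 |J3
β4 |J2
β5 |Sf1
β6 |J1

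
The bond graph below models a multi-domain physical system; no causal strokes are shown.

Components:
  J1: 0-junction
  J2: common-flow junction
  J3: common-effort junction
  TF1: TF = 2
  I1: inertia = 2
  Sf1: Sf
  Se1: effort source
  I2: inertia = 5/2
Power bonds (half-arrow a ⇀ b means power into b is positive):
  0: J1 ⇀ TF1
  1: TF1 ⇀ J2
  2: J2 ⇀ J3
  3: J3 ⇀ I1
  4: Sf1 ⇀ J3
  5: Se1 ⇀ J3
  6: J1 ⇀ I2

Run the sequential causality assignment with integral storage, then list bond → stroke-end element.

b0 stroke at J1
b1 stroke at TF1
b2 stroke at J2
b3 stroke at I1
b4 stroke at Sf1
b5 stroke at J3
b6 stroke at I2

β4 stroke at Sf1  (Sf1 fixes flow; stroke at Sf1)
β5 stroke at J3  (source Se1 imposes e)
β2 stroke at J2  (J3 effort already set via bond 5)
β3 stroke at I1  (0-jn J3 has e-setter on 5)
β1 stroke at TF1  (J2 needs exactly one f-in)
β0 stroke at J1  (TF TF1: opposite of bond 1)
β6 stroke at I2  (common-e at J1 fixed by 0)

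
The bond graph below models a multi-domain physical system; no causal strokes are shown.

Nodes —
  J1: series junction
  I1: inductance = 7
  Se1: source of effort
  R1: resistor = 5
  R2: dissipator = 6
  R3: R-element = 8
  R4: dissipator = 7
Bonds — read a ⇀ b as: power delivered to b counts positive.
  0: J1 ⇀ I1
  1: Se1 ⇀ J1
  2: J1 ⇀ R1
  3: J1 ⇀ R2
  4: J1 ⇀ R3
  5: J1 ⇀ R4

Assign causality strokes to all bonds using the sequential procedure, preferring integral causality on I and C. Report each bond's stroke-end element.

bond 0 stroke at I1
bond 1 stroke at J1
bond 2 stroke at J1
bond 3 stroke at J1
bond 4 stroke at J1
bond 5 stroke at J1

#1 stroke at J1  (Se1 (Se) sets effort on bond)
#0 stroke at I1  (I1 integral (f out))
#2 stroke at J1  (J1: bond 0 brought flow, rest push out)
#3 stroke at J1  (common-f at J1 fixed by 0)
#4 stroke at J1  (1-jn J1 has f-setter on 0)
#5 stroke at J1  (common-f at J1 fixed by 0)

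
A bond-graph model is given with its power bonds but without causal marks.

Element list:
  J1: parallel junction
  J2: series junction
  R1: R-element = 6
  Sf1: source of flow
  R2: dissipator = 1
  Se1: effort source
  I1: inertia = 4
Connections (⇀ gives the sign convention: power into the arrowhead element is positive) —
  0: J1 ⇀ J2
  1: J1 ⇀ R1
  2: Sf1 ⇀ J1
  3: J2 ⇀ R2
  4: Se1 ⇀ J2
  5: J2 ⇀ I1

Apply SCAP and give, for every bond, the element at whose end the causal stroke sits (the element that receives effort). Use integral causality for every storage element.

bond 0 →J2
bond 1 →J1
bond 2 →Sf1
bond 3 →J2
bond 4 →J2
bond 5 →I1

b2 stroke at Sf1  (Sf1 fixes flow; stroke at Sf1)
b4 stroke at J2  (source Se1 imposes e)
b5 stroke at I1  (I1 integral (f out))
b0 stroke at J2  (J2 flow already set via bond 5)
b3 stroke at J2  (common-f at J2 fixed by 5)
b1 stroke at J1  (only one effort-in slot at J1)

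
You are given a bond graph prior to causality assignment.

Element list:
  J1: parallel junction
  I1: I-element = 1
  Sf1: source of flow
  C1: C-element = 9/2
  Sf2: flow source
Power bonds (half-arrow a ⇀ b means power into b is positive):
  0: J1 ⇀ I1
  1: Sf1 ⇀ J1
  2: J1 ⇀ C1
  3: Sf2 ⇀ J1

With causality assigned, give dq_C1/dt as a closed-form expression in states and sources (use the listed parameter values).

dq_C1/dt = F_Sf1 + F_Sf2 - p_I1

b1 |Sf1  (Sf1 (Sf) sets flow on bond)
b3 |Sf2  (source Sf2 imposes f)
b0 |I1  (prefer integral on I1)
b2 |J1  (J1 needs exactly one e-in)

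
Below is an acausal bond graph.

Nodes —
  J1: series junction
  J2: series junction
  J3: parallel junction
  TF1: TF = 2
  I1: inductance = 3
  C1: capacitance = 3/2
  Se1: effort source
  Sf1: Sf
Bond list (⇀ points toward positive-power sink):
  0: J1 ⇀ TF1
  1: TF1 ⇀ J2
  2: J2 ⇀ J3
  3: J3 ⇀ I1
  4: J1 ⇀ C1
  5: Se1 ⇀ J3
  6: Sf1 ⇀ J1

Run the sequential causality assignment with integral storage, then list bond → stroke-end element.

bond 5 |J3  (Se1 fixes effort; stroke away)
bond 6 |Sf1  (Sf1 fixes flow; stroke at Sf1)
bond 0 |J1  (J1: bond 6 brought flow, rest push out)
bond 4 |J1  (1-jn J1 has f-setter on 6)
bond 2 |J2  (J3 effort already set via bond 5)
bond 3 |I1  (J3 effort already set via bond 5)
bond 1 |TF1  (TF1: transformer flips bond 0)

#0 →J1
#1 →TF1
#2 →J2
#3 →I1
#4 →J1
#5 →J3
#6 →Sf1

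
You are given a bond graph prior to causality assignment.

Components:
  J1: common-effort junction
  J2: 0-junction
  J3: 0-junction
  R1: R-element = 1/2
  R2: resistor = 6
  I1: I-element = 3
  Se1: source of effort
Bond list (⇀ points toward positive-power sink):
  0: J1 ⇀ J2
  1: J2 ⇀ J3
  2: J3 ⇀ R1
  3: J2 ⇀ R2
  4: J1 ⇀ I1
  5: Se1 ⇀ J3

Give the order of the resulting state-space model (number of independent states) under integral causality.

1  (I1 all integral)

β5 →J3  (source Se1 imposes e)
β1 →J2  (0-jn J3 has e-setter on 5)
β2 →R1  (J3 effort already set via bond 5)
β0 →J1  (J2 effort already set via bond 1)
β3 →R2  (common-e at J2 fixed by 1)
β4 →I1  (0-jn J1 has e-setter on 0)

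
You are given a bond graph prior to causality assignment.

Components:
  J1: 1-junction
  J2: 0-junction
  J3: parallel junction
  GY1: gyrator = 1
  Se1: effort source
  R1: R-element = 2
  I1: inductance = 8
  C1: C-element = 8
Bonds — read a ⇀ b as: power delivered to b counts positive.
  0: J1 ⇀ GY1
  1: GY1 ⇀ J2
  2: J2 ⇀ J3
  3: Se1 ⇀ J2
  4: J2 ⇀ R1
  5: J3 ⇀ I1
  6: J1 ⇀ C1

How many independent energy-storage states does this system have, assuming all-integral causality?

2  (C1, I1 all integral)

b3 →J2  (Se1 fixes effort; stroke away)
b1 →GY1  (J2 effort already set via bond 3)
b2 →J3  (J2: bond 3 brought effort, rest push out)
b4 →R1  (J2: bond 3 brought effort, rest push out)
b5 →I1  (common-e at J3 fixed by 2)
b0 →GY1  (GY1: gyrator matches bond 1)
b6 →J1  (common-f at J1 fixed by 0)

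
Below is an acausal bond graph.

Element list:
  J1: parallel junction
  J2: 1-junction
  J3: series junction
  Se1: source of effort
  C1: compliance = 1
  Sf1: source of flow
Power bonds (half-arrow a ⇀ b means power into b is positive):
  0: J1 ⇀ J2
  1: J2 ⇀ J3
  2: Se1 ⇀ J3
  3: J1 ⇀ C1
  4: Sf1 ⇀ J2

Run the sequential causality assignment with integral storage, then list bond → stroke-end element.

bond 2 stroke at J3  (Se1 (Se) sets effort on bond)
bond 4 stroke at Sf1  (Sf1 fixes flow; stroke at Sf1)
bond 0 stroke at J2  (1-jn J2 has f-setter on 4)
bond 1 stroke at J2  (common-f at J2 fixed by 4)
bond 3 stroke at J1  (J1: last free bond brings effort in)

bond 0 stroke→J2
bond 1 stroke→J2
bond 2 stroke→J3
bond 3 stroke→J1
bond 4 stroke→Sf1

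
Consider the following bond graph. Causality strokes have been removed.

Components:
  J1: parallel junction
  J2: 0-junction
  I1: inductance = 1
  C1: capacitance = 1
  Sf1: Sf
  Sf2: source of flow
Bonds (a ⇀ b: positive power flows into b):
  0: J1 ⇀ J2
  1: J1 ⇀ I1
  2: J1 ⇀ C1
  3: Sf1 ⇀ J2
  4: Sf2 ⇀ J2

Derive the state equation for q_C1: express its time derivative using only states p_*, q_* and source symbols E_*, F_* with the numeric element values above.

dq_C1/dt = F_Sf1 + F_Sf2 - p_I1

b3 →Sf1  (source Sf1 imposes f)
b4 →Sf2  (source Sf2 imposes f)
b0 →J2  (J2 needs exactly one e-in)
b1 →I1  (I1 integral (f out))
b2 →J1  (only one effort-in slot at J1)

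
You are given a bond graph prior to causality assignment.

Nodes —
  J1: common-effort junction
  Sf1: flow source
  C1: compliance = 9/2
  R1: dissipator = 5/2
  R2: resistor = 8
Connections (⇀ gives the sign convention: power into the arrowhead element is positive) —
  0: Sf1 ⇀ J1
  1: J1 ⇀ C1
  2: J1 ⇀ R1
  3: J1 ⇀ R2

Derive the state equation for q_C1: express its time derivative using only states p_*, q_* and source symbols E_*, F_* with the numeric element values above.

bond 0 stroke→Sf1  (Sf1 (Sf) sets flow on bond)
bond 1 stroke→J1  (C1: C, integral causality)
bond 2 stroke→R1  (J1 effort already set via bond 1)
bond 3 stroke→R2  (0-jn J1 has e-setter on 1)

dq_C1/dt = F_Sf1 - 7*q_C1/60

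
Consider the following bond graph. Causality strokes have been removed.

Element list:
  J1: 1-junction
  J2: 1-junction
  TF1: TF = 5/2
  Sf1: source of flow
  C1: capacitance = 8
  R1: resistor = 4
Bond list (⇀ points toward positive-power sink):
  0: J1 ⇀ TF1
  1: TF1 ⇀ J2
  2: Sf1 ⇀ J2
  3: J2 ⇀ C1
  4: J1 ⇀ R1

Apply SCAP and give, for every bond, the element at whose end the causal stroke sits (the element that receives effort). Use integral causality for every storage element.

bond 0 stroke at TF1
bond 1 stroke at J2
bond 2 stroke at Sf1
bond 3 stroke at J2
bond 4 stroke at J1

#2 stroke→Sf1  (Sf1 fixes flow; stroke at Sf1)
#1 stroke→J2  (common-f at J2 fixed by 2)
#3 stroke→J2  (J2 flow already set via bond 2)
#0 stroke→TF1  (TF1 one-in-one-out from 1)
#4 stroke→J1  (common-f at J1 fixed by 0)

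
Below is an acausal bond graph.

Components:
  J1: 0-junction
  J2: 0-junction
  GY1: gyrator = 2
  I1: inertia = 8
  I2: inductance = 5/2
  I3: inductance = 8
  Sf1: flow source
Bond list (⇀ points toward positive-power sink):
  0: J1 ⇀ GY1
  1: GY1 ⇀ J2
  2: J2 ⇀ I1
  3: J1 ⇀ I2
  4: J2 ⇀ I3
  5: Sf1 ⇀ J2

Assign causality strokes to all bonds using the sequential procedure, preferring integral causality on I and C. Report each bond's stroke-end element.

#5 |Sf1  (Sf1: flow source, stroke at near end)
#2 |I1  (I1: I, integral causality)
#3 |I2  (I2 outputs flow p/I2)
#0 |J1  (closing 0-jn rule on J1)
#1 |J2  (GY1: gyrator matches bond 0)
#4 |I3  (common-e at J2 fixed by 1)

bond 0 |J1
bond 1 |J2
bond 2 |I1
bond 3 |I2
bond 4 |I3
bond 5 |Sf1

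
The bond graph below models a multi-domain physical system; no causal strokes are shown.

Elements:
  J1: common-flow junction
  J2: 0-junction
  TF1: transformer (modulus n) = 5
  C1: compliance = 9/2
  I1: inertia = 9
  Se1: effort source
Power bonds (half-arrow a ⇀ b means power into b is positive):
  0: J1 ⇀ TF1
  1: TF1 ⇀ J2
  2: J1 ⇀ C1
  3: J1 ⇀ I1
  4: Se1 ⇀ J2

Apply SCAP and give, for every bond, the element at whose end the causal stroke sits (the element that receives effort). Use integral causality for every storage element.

b4 |J2  (Se1 (Se) sets effort on bond)
b1 |TF1  (J2 effort already set via bond 4)
b0 |J1  (TF1 one-in-one-out from 1)
b2 |J1  (prefer integral on C1)
b3 |I1  (closing 1-jn rule on J1)

bond 0 stroke at J1
bond 1 stroke at TF1
bond 2 stroke at J1
bond 3 stroke at I1
bond 4 stroke at J2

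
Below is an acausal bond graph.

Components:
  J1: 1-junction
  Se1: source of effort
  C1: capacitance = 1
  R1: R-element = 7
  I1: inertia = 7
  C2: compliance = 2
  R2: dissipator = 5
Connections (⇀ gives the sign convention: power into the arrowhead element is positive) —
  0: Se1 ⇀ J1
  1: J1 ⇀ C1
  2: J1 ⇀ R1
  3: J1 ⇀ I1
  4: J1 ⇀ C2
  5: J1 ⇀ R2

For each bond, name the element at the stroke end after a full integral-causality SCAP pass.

#0 →J1
#1 →J1
#2 →J1
#3 →I1
#4 →J1
#5 →J1

#0 stroke→J1  (Se1 (Se) sets effort on bond)
#1 stroke→J1  (C1: C, integral causality)
#3 stroke→I1  (I1 outputs flow p/I1)
#2 stroke→J1  (J1: bond 3 brought flow, rest push out)
#4 stroke→J1  (common-f at J1 fixed by 3)
#5 stroke→J1  (1-jn J1 has f-setter on 3)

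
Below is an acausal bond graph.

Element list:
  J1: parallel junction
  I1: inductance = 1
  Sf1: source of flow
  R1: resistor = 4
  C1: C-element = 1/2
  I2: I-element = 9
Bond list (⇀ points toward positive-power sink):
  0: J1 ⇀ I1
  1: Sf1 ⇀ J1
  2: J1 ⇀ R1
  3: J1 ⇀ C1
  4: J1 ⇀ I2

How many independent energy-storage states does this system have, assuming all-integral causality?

3  (C1, I1, I2 all integral)

b1 →Sf1  (source Sf1 imposes f)
b0 →I1  (I1: I, integral causality)
b3 →J1  (prefer integral on C1)
b2 →R1  (J1 effort already set via bond 3)
b4 →I2  (0-jn J1 has e-setter on 3)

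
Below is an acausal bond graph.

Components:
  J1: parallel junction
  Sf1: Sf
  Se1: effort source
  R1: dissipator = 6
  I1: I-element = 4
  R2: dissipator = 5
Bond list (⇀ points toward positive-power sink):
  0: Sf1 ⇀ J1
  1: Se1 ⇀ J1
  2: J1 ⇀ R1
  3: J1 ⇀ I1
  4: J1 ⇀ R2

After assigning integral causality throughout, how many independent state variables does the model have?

1  (I1 all integral)

bond 0 →Sf1  (source Sf1 imposes f)
bond 1 →J1  (source Se1 imposes e)
bond 2 →R1  (0-jn J1 has e-setter on 1)
bond 3 →I1  (J1 effort already set via bond 1)
bond 4 →R2  (J1 effort already set via bond 1)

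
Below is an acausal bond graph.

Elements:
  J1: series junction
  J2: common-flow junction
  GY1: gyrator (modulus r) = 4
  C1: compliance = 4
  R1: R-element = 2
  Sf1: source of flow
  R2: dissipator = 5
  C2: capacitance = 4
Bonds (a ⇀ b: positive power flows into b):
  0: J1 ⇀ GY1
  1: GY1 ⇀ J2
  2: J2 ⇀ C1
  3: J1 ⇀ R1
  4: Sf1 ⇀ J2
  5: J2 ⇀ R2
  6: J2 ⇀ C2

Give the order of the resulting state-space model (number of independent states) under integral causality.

bond 4 →Sf1  (Sf1 fixes flow; stroke at Sf1)
bond 1 →J2  (1-jn J2 has f-setter on 4)
bond 2 →J2  (common-f at J2 fixed by 4)
bond 5 →J2  (1-jn J2 has f-setter on 4)
bond 6 →J2  (J2 flow already set via bond 4)
bond 0 →J1  (GY GY1: same side as bond 1)
bond 3 →R1  (J1: last free bond brings flow in)

2  (C1, C2 all integral)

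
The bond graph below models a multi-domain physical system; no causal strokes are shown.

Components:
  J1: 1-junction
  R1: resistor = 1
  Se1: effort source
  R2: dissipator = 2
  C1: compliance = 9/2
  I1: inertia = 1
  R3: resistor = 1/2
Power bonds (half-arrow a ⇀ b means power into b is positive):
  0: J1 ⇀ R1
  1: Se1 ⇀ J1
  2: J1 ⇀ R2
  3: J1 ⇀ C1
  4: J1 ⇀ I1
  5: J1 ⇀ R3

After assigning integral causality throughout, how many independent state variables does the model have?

2  (C1, I1 all integral)

b1 stroke→J1  (source Se1 imposes e)
b3 stroke→J1  (prefer integral on C1)
b4 stroke→I1  (I1: I, integral causality)
b0 stroke→J1  (J1 flow already set via bond 4)
b2 stroke→J1  (common-f at J1 fixed by 4)
b5 stroke→J1  (J1: bond 4 brought flow, rest push out)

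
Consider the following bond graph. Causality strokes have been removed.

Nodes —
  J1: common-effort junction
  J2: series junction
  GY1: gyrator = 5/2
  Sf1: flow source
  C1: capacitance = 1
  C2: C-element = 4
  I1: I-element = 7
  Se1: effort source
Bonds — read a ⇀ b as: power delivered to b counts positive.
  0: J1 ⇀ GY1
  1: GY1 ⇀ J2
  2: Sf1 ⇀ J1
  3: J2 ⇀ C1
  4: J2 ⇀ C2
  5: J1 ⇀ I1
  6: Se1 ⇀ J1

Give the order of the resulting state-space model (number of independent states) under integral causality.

3  (C1, C2, I1 all integral)

#2 stroke→Sf1  (Sf1 (Sf) sets flow on bond)
#6 stroke→J1  (Se1 fixes effort; stroke away)
#0 stroke→GY1  (J1: bond 6 brought effort, rest push out)
#5 stroke→I1  (J1 effort already set via bond 6)
#1 stroke→GY1  (GY1 both-in/both-out from 0)
#3 stroke→J2  (J2 flow already set via bond 1)
#4 stroke→J2  (J2 flow already set via bond 1)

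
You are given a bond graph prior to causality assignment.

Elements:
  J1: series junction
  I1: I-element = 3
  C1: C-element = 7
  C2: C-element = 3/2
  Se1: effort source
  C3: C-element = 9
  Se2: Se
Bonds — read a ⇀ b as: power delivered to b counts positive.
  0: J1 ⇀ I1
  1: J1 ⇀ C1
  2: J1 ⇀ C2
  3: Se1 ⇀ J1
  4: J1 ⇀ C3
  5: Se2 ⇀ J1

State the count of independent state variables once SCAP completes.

b3 →J1  (Se1: effort source, stroke at far end)
b5 →J1  (source Se2 imposes e)
b0 →I1  (I1 outputs flow p/I1)
b1 →J1  (common-f at J1 fixed by 0)
b2 →J1  (common-f at J1 fixed by 0)
b4 →J1  (J1: bond 0 brought flow, rest push out)

4  (C1, C2, C3, I1 all integral)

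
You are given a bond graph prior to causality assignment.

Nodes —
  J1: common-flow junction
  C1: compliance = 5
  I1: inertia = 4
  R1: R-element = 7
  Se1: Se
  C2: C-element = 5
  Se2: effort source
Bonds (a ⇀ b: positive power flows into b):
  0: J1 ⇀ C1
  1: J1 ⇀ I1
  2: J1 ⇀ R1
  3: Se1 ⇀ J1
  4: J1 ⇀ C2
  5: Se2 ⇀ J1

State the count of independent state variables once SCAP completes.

#3 stroke→J1  (Se1 (Se) sets effort on bond)
#5 stroke→J1  (source Se2 imposes e)
#0 stroke→J1  (C1: C, integral causality)
#1 stroke→I1  (prefer integral on I1)
#2 stroke→J1  (common-f at J1 fixed by 1)
#4 stroke→J1  (J1 flow already set via bond 1)

3  (C1, C2, I1 all integral)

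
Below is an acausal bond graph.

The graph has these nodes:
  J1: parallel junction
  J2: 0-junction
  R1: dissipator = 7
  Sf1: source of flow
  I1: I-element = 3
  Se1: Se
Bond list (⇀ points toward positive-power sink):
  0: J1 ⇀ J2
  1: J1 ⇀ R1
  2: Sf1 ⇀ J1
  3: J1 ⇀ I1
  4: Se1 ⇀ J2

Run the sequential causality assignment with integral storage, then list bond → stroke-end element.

bond 2 stroke→Sf1  (Sf1: flow source, stroke at near end)
bond 4 stroke→J2  (Se1: effort source, stroke at far end)
bond 0 stroke→J1  (J2 effort already set via bond 4)
bond 1 stroke→R1  (J1: bond 0 brought effort, rest push out)
bond 3 stroke→I1  (0-jn J1 has e-setter on 0)

bond 0 |J1
bond 1 |R1
bond 2 |Sf1
bond 3 |I1
bond 4 |J2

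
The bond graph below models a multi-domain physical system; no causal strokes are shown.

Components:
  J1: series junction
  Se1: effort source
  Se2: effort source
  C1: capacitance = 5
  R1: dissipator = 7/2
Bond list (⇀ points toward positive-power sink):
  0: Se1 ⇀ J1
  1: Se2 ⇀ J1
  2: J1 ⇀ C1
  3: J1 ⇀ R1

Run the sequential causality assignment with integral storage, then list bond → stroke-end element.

b0 →J1
b1 →J1
b2 →J1
b3 →R1

bond 0 |J1  (Se1 (Se) sets effort on bond)
bond 1 |J1  (Se2: effort source, stroke at far end)
bond 2 |J1  (C1 integral (e out))
bond 3 |R1  (only one flow-in slot at J1)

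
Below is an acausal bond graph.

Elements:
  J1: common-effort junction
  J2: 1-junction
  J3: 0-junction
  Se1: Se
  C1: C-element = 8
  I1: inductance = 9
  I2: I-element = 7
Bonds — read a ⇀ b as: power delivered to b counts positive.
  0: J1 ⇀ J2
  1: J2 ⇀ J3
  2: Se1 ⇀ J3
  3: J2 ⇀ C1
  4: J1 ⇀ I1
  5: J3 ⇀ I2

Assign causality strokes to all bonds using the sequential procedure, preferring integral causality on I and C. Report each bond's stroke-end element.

β2 stroke→J3  (Se1 (Se) sets effort on bond)
β1 stroke→J2  (J3: bond 2 brought effort, rest push out)
β5 stroke→I2  (J3 effort already set via bond 2)
β3 stroke→J2  (C1 outputs effort q/C1)
β0 stroke→J1  (J2: last free bond brings flow in)
β4 stroke→I1  (J1: bond 0 brought effort, rest push out)

#0 stroke→J1
#1 stroke→J2
#2 stroke→J3
#3 stroke→J2
#4 stroke→I1
#5 stroke→I2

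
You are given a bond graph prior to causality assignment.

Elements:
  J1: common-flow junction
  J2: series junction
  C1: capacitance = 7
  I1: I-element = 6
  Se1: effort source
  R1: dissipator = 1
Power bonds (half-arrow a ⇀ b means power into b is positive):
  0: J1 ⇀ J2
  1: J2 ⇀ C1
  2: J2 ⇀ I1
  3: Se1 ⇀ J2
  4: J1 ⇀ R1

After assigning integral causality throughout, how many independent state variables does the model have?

#3 stroke at J2  (Se1 fixes effort; stroke away)
#1 stroke at J2  (C1 outputs effort q/C1)
#2 stroke at I1  (I1 outputs flow p/I1)
#0 stroke at J2  (common-f at J2 fixed by 2)
#4 stroke at J1  (1-jn J1 has f-setter on 0)

2  (C1, I1 all integral)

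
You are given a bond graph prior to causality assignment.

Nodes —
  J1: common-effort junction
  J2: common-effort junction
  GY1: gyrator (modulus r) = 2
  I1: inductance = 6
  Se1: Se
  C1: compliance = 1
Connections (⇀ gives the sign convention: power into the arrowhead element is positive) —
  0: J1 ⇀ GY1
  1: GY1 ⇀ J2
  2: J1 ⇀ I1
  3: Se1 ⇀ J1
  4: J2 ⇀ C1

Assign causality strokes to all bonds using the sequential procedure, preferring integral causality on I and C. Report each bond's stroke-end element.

#0 stroke→GY1
#1 stroke→GY1
#2 stroke→I1
#3 stroke→J1
#4 stroke→J2

β3 stroke→J1  (source Se1 imposes e)
β0 stroke→GY1  (common-e at J1 fixed by 3)
β2 stroke→I1  (J1: bond 3 brought effort, rest push out)
β1 stroke→GY1  (GY GY1: same side as bond 0)
β4 stroke→J2  (J2 needs exactly one e-in)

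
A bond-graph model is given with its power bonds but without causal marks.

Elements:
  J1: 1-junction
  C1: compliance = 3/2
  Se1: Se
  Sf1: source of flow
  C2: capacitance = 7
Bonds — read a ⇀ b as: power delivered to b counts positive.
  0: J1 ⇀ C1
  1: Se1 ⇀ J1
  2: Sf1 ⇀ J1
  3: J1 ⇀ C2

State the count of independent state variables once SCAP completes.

2  (C1, C2 all integral)

bond 1 →J1  (Se1 (Se) sets effort on bond)
bond 2 →Sf1  (source Sf1 imposes f)
bond 0 →J1  (common-f at J1 fixed by 2)
bond 3 →J1  (1-jn J1 has f-setter on 2)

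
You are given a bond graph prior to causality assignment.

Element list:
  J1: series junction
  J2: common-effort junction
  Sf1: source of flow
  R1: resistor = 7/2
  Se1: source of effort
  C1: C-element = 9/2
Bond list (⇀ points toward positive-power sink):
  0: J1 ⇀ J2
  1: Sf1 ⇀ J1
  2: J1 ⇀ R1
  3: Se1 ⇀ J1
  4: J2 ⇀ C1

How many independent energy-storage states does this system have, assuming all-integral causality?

#1 stroke at Sf1  (Sf1 (Sf) sets flow on bond)
#3 stroke at J1  (Se1 fixes effort; stroke away)
#0 stroke at J1  (1-jn J1 has f-setter on 1)
#2 stroke at J1  (J1: bond 1 brought flow, rest push out)
#4 stroke at J2  (only one effort-in slot at J2)

1  (C1 all integral)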